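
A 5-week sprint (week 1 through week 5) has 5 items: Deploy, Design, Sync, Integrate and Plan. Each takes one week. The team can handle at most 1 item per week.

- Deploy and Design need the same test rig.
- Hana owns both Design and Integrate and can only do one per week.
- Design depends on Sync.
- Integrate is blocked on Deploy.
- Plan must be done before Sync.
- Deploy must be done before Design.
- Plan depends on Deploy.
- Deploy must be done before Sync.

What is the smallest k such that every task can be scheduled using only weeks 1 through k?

The precedence chain requires at least 4 distinct weeks.
With at most 1 per week and 5 tasks, at least 5 weeks are needed.
5 works (last occupied week: week 5): for example Plan in week 2, Sync in week 3, Design in week 4, Deploy in week 1, Integrate in week 5.

5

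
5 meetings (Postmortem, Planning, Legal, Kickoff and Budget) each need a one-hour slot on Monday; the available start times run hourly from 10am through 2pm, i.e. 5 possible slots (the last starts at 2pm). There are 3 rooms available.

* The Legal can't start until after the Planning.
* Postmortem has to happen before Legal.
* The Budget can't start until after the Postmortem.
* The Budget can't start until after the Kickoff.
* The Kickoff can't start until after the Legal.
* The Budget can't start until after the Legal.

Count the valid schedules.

7

Splitting on Postmortem: it can be 10am (5), 11am (2). Listing each branch's schedules as (Planning, Legal, Kickoff, Budget):
Postmortem=10am: (10am,11am,12pm,1pm) (10am,11am,12pm,2pm) (10am,11am,1pm,2pm) (10am,12pm,1pm,2pm) (11am,12pm,1pm,2pm) — 5.
Postmortem=11am: (10am,12pm,1pm,2pm) (11am,12pm,1pm,2pm) — 2.
Summing: 5 + 2 = 7.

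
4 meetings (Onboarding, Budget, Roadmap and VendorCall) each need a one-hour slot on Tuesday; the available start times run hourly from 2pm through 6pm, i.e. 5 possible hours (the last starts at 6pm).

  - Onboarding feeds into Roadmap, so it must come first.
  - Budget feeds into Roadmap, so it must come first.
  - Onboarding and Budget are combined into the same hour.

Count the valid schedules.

Splitting on Onboarding: it can be 2pm (20), 3pm (15), 4pm (10), 5pm (5). Listing each branch's schedules as (Budget, Roadmap, VendorCall):
Onboarding=2pm: (2pm,3pm,2pm) (2pm,3pm,3pm) (2pm,3pm,4pm) (2pm,3pm,5pm) (2pm,3pm,6pm) (2pm,4pm,2pm) (2pm,4pm,3pm) (2pm,4pm,4pm) (2pm,4pm,5pm) (2pm,4pm,6pm) (2pm,5pm,2pm) (2pm,5pm,3pm) (2pm,5pm,4pm) (2pm,5pm,5pm) (2pm,5pm,6pm) (2pm,6pm,2pm) (2pm,6pm,3pm) (2pm,6pm,4pm) (2pm,6pm,5pm) (2pm,6pm,6pm) — 20.
Onboarding=3pm: (3pm,4pm,2pm) (3pm,4pm,3pm) (3pm,4pm,4pm) (3pm,4pm,5pm) (3pm,4pm,6pm) (3pm,5pm,2pm) (3pm,5pm,3pm) (3pm,5pm,4pm) (3pm,5pm,5pm) (3pm,5pm,6pm) (3pm,6pm,2pm) (3pm,6pm,3pm) (3pm,6pm,4pm) (3pm,6pm,5pm) (3pm,6pm,6pm) — 15.
Onboarding=4pm: (4pm,5pm,2pm) (4pm,5pm,3pm) (4pm,5pm,4pm) (4pm,5pm,5pm) (4pm,5pm,6pm) (4pm,6pm,2pm) (4pm,6pm,3pm) (4pm,6pm,4pm) (4pm,6pm,5pm) (4pm,6pm,6pm) — 10.
Onboarding=5pm: (5pm,6pm,2pm) (5pm,6pm,3pm) (5pm,6pm,4pm) (5pm,6pm,5pm) (5pm,6pm,6pm) — 5.
Summing: 20 + 15 + 10 + 5 = 50.

50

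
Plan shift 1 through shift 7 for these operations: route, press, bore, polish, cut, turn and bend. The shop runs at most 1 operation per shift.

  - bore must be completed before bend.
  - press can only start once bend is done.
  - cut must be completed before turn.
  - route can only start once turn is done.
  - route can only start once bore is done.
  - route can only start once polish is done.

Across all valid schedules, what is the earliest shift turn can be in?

Precedence pushes turn to at least shift 2; downstream work caps turn at shift 6.
turn at shift 2 is achievable: press in shift 7, polish in shift 4, route in shift 5, bore in shift 3, bend in shift 6, cut in shift 1, turn in shift 2.

shift 2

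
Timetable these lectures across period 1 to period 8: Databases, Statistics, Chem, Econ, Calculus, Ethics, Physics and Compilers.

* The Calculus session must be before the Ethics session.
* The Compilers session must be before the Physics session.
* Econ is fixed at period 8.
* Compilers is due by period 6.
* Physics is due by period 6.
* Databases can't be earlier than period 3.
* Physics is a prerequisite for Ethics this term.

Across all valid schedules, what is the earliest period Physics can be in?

Precedence pushes Physics to at least period 2; Physics's own window allows nothing later than period 6.
Physics at period 2 is achievable: Calculus in period 1, Chem in period 1, Econ in period 8, Databases in period 3, Compilers in period 1, Physics in period 2, Ethics in period 3, Statistics in period 1.

period 2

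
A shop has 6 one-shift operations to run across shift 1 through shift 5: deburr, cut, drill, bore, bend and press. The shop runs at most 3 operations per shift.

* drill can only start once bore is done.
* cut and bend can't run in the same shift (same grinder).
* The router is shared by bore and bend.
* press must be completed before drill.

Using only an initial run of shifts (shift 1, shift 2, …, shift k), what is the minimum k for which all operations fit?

The precedence chain requires at least 2 distinct shifts.
With at most 3 per shift and 6 operations, at least 2 shifts are needed.
2 works (last occupied shift: shift 2): for example press in shift 1, deburr in shift 2, cut in shift 1, bend in shift 2, drill in shift 2, bore in shift 1.

2 shifts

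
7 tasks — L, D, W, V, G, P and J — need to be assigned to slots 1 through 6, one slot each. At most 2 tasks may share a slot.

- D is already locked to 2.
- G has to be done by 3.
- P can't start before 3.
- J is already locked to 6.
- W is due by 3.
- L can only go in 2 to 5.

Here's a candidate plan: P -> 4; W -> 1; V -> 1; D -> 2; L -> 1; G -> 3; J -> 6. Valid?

P can't start before 3 — holds.
L can only go in 2 to 5 — violated.
At most 2 tasks may share a slot — violated.
G has to be done by 3 — holds.
W is due by 3 — holds.
J is already locked to 6 — holds.
D is already locked to 2 — holds.

Invalid. L can only go in 2 to 5.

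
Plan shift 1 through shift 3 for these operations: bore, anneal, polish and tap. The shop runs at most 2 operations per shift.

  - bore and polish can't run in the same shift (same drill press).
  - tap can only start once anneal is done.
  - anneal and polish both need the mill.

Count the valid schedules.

Splitting on bore: it can be shift 1 (5), shift 2 (4), shift 3 (3). Listing each branch's schedules as (anneal, polish, tap) by shift number:
bore=shift 1: (1,2,2) (1,2,3) (1,3,2) (1,3,3) (2,3,3) — 5.
bore=shift 2: (1,3,2) (1,3,3) (2,1,3) (2,3,3) — 4.
bore=shift 3: (1,2,2) (1,2,3) (2,1,3) — 3.
Summing: 5 + 4 + 3 = 12.

12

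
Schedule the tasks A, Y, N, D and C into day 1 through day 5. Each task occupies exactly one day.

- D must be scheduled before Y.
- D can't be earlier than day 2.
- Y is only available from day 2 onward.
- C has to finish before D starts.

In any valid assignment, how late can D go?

day 4

D is available from day 2; downstream work caps D at day 4.
D at day 4 is achievable: D=day 4; C=day 1; N=day 1; A=day 1; Y=day 5.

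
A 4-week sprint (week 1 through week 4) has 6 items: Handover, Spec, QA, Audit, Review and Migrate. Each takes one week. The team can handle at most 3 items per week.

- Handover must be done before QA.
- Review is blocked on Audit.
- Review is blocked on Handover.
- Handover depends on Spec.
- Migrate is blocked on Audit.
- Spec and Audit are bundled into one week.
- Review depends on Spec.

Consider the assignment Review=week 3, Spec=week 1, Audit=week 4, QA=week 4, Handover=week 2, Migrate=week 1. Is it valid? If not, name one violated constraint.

Review depends on Spec — holds.
Review is blocked on Audit — violated.
Spec and Audit are bundled into one week — violated.
Migrate is blocked on Audit — violated.
Handover depends on Spec — holds.
Review is blocked on Handover — holds.
Handover must be done before QA — holds.
The team can handle at most 3 items per week — holds.

No. Migrate is blocked on Audit is not satisfied.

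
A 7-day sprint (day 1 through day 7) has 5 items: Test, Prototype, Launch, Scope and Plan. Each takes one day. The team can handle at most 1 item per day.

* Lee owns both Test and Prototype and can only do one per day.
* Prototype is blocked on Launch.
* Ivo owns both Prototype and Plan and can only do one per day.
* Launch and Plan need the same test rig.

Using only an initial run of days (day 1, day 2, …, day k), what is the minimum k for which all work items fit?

The precedence chain requires at least 2 distinct days.
With at most 1 per day and 5 work items, at least 5 days are needed.
5 works (last occupied day: day 5): for example Plan=day 5; Prototype=day 2; Scope=day 4; Launch=day 1; Test=day 3.

5 days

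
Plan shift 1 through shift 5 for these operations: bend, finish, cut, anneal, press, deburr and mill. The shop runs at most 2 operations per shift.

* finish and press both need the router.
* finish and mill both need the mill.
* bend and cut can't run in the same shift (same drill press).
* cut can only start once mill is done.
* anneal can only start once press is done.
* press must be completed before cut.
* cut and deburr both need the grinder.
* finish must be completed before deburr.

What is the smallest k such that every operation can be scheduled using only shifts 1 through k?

4 shifts

The precedence chain requires at least 2 distinct shifts.
With at most 2 per shift and 7 operations, at least 4 shifts are needed.
4 works (last occupied shift: shift 4): for example press in shift 1, finish in shift 2, deburr in shift 3, mill in shift 1, bend in shift 4, anneal in shift 3, cut in shift 2.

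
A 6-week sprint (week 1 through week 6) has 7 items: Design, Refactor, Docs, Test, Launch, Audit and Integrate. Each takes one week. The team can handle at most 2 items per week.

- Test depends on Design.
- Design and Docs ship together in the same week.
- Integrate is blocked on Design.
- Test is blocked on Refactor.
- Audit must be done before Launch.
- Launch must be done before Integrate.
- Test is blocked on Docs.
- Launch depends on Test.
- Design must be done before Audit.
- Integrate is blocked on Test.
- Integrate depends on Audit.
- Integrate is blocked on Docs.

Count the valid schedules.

23

Splitting on Design: it can be week 1 (13), week 2 (8), week 3 (2). Listing each branch's schedules as (Refactor, Docs, Test, Launch, Audit, Integrate) by week number:
Design=week 1: (2,1,3,4,2,5) (2,1,3,4,2,6) (2,1,3,4,3,5) (2,1,3,4,3,6) (2,1,3,5,2,6) (2,1,3,5,3,6) (2,1,3,5,4,6) (2,1,4,5,2,6) (2,1,4,5,3,6) (2,1,4,5,4,6) (3,1,4,5,2,6) (3,1,4,5,3,6) (3,1,4,5,4,6) — 13.
Design=week 2: (1,2,3,4,3,5) (1,2,3,4,3,6) (1,2,3,5,3,6) (1,2,3,5,4,6) (1,2,4,5,3,6) (1,2,4,5,4,6) (3,2,4,5,3,6) (3,2,4,5,4,6) — 8.
Design=week 3: (1,3,4,5,4,6) (2,3,4,5,4,6) — 2.
Summing: 13 + 8 + 2 = 23.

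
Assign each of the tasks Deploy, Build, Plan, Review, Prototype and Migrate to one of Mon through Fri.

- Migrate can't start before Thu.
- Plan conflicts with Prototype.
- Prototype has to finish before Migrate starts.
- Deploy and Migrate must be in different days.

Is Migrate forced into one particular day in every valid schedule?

Migrate can be Thu (e.g. Prototype=Mon; Review=Mon; Deploy=Mon; Build=Mon; Migrate=Thu; Plan=Tue) or Fri (e.g. Review -> Mon; Migrate -> Fri; Deploy -> Mon; Prototype -> Mon; Plan -> Tue; Build -> Mon).

No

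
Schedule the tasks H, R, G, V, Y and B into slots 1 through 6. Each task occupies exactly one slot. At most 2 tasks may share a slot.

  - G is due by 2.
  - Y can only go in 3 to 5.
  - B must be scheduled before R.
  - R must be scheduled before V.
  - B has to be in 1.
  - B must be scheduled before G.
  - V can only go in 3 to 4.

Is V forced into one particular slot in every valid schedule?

No

V can be 3 (e.g. V=3; R=2; B=1; Y=3; G=2; H=1) or 4 (e.g. B=1; G=2; R=2; V=4; H=1; Y=3).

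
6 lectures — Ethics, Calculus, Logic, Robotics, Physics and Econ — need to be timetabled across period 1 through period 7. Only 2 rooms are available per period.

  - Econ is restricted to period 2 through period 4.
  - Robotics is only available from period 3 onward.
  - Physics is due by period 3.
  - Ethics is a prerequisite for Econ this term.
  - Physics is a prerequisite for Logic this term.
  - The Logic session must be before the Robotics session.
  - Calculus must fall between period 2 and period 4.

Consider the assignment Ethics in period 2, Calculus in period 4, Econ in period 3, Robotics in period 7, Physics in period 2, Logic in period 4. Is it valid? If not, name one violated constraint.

Physics is due by period 3 — holds.
Econ is restricted to period 2 through period 4 — holds.
Physics is a prerequisite for Logic this term — holds.
Ethics is a prerequisite for Econ this term — holds.
Robotics is only available from period 3 onward — holds.
Only 2 rooms are available per period — holds.
The Logic session must be before the Robotics session — holds.
Calculus must fall between period 2 and period 4 — holds.

Yes, all constraints hold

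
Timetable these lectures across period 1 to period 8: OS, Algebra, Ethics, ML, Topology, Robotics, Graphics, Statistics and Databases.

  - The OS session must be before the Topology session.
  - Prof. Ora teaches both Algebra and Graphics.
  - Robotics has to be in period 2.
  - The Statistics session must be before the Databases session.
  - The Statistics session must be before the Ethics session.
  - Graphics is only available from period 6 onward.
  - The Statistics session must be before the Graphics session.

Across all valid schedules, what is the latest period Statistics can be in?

Downstream work caps Statistics at period 7.
Statistics at period 7 is achievable: Graphics=period 8; Statistics=period 7; Robotics=period 2; ML=period 1; OS=period 1; Ethics=period 8; Databases=period 8; Topology=period 2; Algebra=period 1.

period 7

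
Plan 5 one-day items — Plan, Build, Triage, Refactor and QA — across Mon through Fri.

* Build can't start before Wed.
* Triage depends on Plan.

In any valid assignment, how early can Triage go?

Tue

Precedence pushes Triage to at least Tue.
Triage at Tue is achievable: Build=Wed; Plan=Mon; Refactor=Mon; Triage=Tue; QA=Mon.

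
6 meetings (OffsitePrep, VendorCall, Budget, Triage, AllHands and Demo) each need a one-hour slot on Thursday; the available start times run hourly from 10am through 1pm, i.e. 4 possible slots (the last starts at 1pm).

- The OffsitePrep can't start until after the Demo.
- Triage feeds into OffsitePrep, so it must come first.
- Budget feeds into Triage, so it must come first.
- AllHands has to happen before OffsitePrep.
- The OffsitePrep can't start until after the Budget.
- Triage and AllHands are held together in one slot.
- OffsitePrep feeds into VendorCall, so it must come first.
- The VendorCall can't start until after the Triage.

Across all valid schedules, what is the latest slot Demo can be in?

11am

Downstream work caps Demo at 11am.
Demo at 11am is achievable: Triage -> 11am, OffsitePrep -> 12pm, AllHands -> 11am, VendorCall -> 1pm, Demo -> 11am, Budget -> 10am.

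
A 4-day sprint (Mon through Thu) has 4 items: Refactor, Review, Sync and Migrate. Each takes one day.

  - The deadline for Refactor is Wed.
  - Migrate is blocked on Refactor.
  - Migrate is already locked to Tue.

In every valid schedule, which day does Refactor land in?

Refactor's own window allows nothing later than Wed; downstream work caps Refactor at Mon.
So Refactor is pinned to Mon.

Mon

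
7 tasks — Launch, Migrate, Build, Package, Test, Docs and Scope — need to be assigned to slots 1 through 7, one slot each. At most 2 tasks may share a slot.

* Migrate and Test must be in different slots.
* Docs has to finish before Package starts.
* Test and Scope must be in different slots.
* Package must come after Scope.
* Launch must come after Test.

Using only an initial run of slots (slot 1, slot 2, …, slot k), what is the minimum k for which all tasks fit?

The precedence chain requires at least 2 distinct slots.
With at most 2 per slot and 7 tasks, at least 4 slots are needed.
4 works (last occupied slot: 4): for example Build in 4; Scope in 1; Package in 2; Migrate in 3; Docs in 1; Launch in 3; Test in 2.

4 slots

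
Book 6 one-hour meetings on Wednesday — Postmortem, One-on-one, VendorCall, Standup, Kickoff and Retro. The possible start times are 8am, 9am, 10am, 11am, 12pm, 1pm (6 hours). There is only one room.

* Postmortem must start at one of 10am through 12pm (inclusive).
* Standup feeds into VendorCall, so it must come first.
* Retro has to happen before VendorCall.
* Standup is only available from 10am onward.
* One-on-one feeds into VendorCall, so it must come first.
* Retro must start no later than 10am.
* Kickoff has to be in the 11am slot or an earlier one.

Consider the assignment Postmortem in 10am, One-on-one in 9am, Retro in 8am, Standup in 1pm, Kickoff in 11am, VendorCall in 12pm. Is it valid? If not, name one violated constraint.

No. Standup feeds into VendorCall, so it must come first is not satisfied.

Postmortem must start at one of 10am through 12pm (inclusive) — holds.
Kickoff has to be in the 11am slot or an earlier one — holds.
There is only one room — holds.
One-on-one feeds into VendorCall, so it must come first — holds.
Standup is only available from 10am onward — holds.
Retro must start no later than 10am — holds.
Retro has to happen before VendorCall — holds.
Standup feeds into VendorCall, so it must come first — violated.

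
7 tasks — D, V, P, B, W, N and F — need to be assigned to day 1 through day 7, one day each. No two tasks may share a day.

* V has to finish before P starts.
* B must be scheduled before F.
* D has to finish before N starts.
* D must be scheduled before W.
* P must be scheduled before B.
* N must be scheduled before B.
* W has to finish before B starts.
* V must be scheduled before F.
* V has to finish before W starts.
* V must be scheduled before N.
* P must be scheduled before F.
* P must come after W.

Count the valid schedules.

6

Splitting on D: it can be day 1 (3), day 2 (3). Listing each branch's schedules as (V, P, B, W, N, F) by day number:
D=day 1: (2,4,6,3,5,7) (2,5,6,3,4,7) (2,5,6,4,3,7) — 3.
D=day 2: (1,4,6,3,5,7) (1,5,6,3,4,7) (1,5,6,4,3,7) — 3.
Summing: 3 + 3 = 6.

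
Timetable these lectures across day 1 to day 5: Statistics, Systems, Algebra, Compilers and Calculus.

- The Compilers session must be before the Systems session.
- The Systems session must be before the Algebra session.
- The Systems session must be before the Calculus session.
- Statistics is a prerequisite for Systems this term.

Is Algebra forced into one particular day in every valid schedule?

Algebra can be day 3 (e.g. Systems -> day 2; Compilers -> day 1; Calculus -> day 3; Algebra -> day 3; Statistics -> day 1) or day 4 (e.g. Calculus=day 3; Compilers=day 1; Algebra=day 4; Systems=day 2; Statistics=day 1).

No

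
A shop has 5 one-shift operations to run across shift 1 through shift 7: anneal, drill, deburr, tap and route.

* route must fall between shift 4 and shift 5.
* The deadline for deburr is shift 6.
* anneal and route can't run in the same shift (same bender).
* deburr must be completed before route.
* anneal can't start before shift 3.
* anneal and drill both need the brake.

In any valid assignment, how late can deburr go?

shift 4

Deburr's own window allows nothing later than shift 6; downstream work caps deburr at shift 4.
deburr at shift 4 is achievable: deburr in shift 4; tap in shift 1; route in shift 5; drill in shift 1; anneal in shift 3.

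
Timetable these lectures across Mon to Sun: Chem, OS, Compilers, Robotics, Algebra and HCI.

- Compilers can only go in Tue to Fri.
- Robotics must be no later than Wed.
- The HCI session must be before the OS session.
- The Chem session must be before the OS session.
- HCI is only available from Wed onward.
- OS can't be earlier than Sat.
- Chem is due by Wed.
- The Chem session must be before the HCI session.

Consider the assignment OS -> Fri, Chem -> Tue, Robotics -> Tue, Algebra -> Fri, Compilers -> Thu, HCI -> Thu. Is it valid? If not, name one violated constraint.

HCI is only available from Wed onward — holds.
The HCI session must be before the OS session — holds.
The Chem session must be before the HCI session — holds.
OS can't be earlier than Sat — violated.
The Chem session must be before the OS session — holds.
Chem is due by Wed — holds.
Compilers can only go in Tue to Fri — holds.
Robotics must be no later than Wed — holds.

Invalid. OS can't be earlier than Sat.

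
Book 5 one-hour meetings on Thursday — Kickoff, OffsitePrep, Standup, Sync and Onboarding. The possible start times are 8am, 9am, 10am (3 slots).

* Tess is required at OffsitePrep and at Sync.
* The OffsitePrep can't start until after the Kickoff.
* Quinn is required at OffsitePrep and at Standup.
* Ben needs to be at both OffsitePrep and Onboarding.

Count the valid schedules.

24

Splitting on Kickoff: it can be 8am (16), 9am (8). Listing each branch's schedules as (OffsitePrep, Standup, Sync, Onboarding):
Kickoff=8am: (9am,8am,8am,8am) (9am,8am,8am,10am) (9am,8am,10am,8am) (9am,8am,10am,10am) (9am,10am,8am,8am) (9am,10am,8am,10am) (9am,10am,10am,8am) (9am,10am,10am,10am) (10am,8am,8am,8am) (10am,8am,8am,9am) (10am,8am,9am,8am) (10am,8am,9am,9am) (10am,9am,8am,8am) (10am,9am,8am,9am) (10am,9am,9am,8am) (10am,9am,9am,9am) — 16.
Kickoff=9am: (10am,8am,8am,8am) (10am,8am,8am,9am) (10am,8am,9am,8am) (10am,8am,9am,9am) (10am,9am,8am,8am) (10am,9am,8am,9am) (10am,9am,9am,8am) (10am,9am,9am,9am) — 8.
Summing: 16 + 8 = 24.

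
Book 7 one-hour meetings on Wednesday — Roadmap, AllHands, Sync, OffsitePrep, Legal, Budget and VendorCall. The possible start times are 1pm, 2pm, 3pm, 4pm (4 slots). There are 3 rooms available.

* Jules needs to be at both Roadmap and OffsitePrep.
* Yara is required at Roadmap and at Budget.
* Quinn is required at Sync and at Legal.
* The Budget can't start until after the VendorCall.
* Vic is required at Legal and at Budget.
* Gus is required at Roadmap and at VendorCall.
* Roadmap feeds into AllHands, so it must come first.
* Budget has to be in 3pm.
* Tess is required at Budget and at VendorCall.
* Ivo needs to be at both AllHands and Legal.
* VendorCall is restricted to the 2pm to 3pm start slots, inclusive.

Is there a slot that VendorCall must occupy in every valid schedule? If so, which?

2pm

VendorCall's window is 2pm–3pm.
Budget is fixed at 3pm, and VendorCall can't share a slot with Budget.
So VendorCall must be 2pm.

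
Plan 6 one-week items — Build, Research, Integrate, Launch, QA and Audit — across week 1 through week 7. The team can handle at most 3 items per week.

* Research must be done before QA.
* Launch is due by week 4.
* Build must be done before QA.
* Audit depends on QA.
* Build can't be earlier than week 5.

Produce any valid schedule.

Research=week 1; Integrate=week 1; Build=week 5; Launch=week 1; Audit=week 7; QA=week 6

Checking: Build(week 5) before QA(week 6); QA(week 6) before Audit(week 7); Research(week 1) before QA(week 6); Build=week 5 in [week 5,week 7]; Launch=week 1 in [week 1,week 4]; max 3 per week (cap 3).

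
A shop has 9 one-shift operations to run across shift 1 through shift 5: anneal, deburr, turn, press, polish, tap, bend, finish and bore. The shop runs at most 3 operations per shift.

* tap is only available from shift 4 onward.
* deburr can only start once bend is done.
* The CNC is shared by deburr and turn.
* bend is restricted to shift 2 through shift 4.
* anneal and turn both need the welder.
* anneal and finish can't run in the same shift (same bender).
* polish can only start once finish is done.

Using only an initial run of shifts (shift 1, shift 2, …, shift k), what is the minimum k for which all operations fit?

4

The precedence chain requires at least 2 distinct shifts.
With at most 3 per shift and 9 operations, at least 3 shifts are needed.
tap can't be placed before shift 4, so the schedule must run through at least shift 4.
4 works (last occupied shift: shift 4): for example polish=shift 2, anneal=shift 2, bore=shift 3, turn=shift 1, bend=shift 2, finish=shift 1, deburr=shift 3, press=shift 1, tap=shift 4.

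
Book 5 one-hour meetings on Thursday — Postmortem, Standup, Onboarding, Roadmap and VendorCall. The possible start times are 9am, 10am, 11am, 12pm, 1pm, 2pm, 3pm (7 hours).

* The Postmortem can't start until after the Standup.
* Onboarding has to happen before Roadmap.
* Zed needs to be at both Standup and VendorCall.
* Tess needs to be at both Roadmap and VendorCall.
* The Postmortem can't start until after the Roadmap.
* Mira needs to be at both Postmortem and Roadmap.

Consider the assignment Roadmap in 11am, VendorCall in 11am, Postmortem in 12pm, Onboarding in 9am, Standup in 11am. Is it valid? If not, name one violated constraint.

The Postmortem can't start until after the Standup — holds.
Onboarding has to happen before Roadmap — holds.
Tess needs to be at both Roadmap and VendorCall — violated.
The Postmortem can't start until after the Roadmap — holds.
Zed needs to be at both Standup and VendorCall — violated.
Mira needs to be at both Postmortem and Roadmap — holds.

No. Tess needs to be at both Roadmap and VendorCall is not satisfied.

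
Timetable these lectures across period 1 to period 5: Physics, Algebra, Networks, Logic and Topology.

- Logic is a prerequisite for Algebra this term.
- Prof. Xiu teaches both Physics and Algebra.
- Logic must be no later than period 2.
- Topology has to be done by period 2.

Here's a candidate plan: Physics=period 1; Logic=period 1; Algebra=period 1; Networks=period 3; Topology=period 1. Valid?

Prof. Xiu teaches both Physics and Algebra — violated.
Logic is a prerequisite for Algebra this term — violated.
Topology has to be done by period 2 — holds.
Logic must be no later than period 2 — holds.

Invalid. Prof. Xiu teaches both Physics and Algebra.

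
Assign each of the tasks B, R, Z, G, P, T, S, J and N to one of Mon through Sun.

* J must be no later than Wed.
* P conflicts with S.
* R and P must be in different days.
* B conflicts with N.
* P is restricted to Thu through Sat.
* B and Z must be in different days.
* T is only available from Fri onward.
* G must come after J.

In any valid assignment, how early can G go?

Precedence pushes G to at least Tue.
G at Tue is achievable: J -> Mon; S -> Mon; T -> Fri; P -> Thu; R -> Mon; Z -> Tue; G -> Tue; N -> Tue; B -> Mon.

Tue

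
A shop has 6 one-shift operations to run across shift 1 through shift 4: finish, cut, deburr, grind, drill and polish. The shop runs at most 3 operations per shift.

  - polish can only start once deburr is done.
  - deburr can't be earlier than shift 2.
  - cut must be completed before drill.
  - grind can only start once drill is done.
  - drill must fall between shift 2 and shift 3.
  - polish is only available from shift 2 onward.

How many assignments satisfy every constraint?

48

Splitting on finish: it can be shift 1 (12), shift 2 (12), shift 3 (12), shift 4 (12). Listing each branch's schedules as (cut, deburr, grind, drill, polish) by shift number:
finish=shift 1: (1,2,3,2,3) (1,2,3,2,4) (1,2,4,2,3) (1,2,4,2,4) (1,2,4,3,3) (1,2,4,3,4) (1,3,3,2,4) (1,3,4,2,4) (1,3,4,3,4) (2,2,4,3,3) (2,2,4,3,4) (2,3,4,3,4) — 12.
finish=shift 2: (1,2,3,2,3) (1,2,3,2,4) (1,2,4,2,3) (1,2,4,2,4) (1,2,4,3,3) (1,2,4,3,4) (1,3,3,2,4) (1,3,4,2,4) (1,3,4,3,4) (2,2,4,3,3) (2,2,4,3,4) (2,3,4,3,4) — 12.
finish=shift 3: (1,2,3,2,3) (1,2,3,2,4) (1,2,4,2,3) (1,2,4,2,4) (1,2,4,3,3) (1,2,4,3,4) (1,3,3,2,4) (1,3,4,2,4) (1,3,4,3,4) (2,2,4,3,3) (2,2,4,3,4) (2,3,4,3,4) — 12.
finish=shift 4: (1,2,3,2,3) (1,2,3,2,4) (1,2,4,2,3) (1,2,4,2,4) (1,2,4,3,3) (1,2,4,3,4) (1,3,3,2,4) (1,3,4,2,4) (1,3,4,3,4) (2,2,4,3,3) (2,2,4,3,4) (2,3,4,3,4) — 12.
Summing: 12 + 12 + 12 + 12 = 48.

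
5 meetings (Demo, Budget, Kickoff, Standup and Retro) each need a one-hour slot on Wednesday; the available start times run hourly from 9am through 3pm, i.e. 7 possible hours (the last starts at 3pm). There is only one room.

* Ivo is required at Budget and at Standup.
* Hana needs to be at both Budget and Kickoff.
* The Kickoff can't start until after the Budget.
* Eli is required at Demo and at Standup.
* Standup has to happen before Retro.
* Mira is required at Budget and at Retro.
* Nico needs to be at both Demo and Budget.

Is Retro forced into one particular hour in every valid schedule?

Retro can be 10am (e.g. Retro=10am; Standup=9am; Demo=1pm; Kickoff=12pm; Budget=11am) or 11am (e.g. Budget -> 9am, Kickoff -> 12pm, Retro -> 11am, Standup -> 10am, Demo -> 1pm).

No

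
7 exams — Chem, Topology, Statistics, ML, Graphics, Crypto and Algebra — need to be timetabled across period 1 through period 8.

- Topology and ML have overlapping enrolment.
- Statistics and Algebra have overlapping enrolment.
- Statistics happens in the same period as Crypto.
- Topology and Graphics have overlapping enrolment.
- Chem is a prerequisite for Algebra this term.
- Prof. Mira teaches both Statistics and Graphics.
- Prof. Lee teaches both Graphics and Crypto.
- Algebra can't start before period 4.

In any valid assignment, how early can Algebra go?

period 4

Algebra is available from period 4.
Algebra at period 4 is achievable: Chem in period 1; Topology in period 1; Graphics in period 2; Statistics in period 1; Crypto in period 1; Algebra in period 4; ML in period 2.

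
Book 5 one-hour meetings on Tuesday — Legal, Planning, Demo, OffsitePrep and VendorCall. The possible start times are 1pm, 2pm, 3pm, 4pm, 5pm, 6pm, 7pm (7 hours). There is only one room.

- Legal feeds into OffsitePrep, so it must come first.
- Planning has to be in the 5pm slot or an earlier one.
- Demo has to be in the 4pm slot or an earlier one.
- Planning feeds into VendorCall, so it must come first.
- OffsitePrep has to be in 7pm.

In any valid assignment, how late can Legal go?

6pm

Downstream work caps Legal at 6pm.
Legal at 6pm is achievable: OffsitePrep -> 7pm, VendorCall -> 3pm, Planning -> 2pm, Legal -> 6pm, Demo -> 1pm.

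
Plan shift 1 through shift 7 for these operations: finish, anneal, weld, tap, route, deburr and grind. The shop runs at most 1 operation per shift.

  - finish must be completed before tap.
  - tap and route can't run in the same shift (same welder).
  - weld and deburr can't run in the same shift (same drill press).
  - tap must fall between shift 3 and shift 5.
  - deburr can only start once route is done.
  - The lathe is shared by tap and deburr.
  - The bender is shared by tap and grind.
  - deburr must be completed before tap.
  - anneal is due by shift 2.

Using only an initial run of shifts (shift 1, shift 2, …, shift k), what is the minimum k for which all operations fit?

The precedence chain requires at least 3 distinct shifts.
With at most 1 per shift and 7 operations, at least 7 shifts are needed.
7 works (last occupied shift: shift 7): for example weld=shift 6; finish=shift 4; route=shift 2; deburr=shift 3; anneal=shift 1; grind=shift 7; tap=shift 5.

7 shifts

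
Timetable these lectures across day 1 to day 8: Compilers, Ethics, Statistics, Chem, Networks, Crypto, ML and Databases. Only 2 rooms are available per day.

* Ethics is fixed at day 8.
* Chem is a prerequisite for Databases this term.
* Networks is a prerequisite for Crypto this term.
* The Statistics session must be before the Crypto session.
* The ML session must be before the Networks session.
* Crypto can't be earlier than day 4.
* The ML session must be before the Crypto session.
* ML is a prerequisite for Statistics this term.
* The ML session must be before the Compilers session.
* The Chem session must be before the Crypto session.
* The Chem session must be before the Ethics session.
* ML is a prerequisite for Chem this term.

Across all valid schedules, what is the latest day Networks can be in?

Precedence pushes Networks to at least day 2; downstream work caps Networks at day 7.
Networks at day 7 is achievable: ML -> day 1; Chem -> day 2; Networks -> day 7; Ethics -> day 8; Crypto -> day 8; Databases -> day 3; Statistics -> day 2; Compilers -> day 3.

day 7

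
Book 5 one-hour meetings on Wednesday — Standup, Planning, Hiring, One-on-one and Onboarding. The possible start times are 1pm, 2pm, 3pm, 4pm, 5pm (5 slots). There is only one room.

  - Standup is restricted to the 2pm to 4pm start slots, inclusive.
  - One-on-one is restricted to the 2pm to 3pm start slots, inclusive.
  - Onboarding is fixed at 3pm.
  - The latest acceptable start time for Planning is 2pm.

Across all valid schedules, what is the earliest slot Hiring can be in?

5pm

Hiring at 5pm is achievable: Onboarding=3pm, One-on-one=2pm, Standup=4pm, Planning=1pm, Hiring=5pm.
Nothing earlier works — the capacity limit rule out every slot before 5pm.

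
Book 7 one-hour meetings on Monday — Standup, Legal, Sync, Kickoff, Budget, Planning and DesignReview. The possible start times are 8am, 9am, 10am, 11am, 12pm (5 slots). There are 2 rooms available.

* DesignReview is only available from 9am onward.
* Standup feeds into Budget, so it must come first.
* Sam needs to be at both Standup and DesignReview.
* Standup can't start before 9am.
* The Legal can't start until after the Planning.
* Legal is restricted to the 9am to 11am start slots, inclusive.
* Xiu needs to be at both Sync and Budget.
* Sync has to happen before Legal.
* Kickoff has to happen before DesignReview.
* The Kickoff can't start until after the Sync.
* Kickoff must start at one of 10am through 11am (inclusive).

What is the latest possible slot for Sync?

10am

Downstream work caps Sync at 10am.
Sync at 10am is achievable: Planning=8am; Standup=9am; DesignReview=12pm; Budget=12pm; Sync=10am; Legal=11am; Kickoff=11am.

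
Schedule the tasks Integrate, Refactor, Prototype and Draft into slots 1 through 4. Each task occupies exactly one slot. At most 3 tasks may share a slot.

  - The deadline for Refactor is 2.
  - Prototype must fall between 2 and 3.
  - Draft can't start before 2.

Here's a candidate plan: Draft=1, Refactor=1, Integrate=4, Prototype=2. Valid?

At most 3 tasks may share a slot — holds.
Prototype must fall between 2 and 3 — holds.
Draft can't start before 2 — violated.
The deadline for Refactor is 2 — holds.

No. Draft can't start before 2 is not satisfied.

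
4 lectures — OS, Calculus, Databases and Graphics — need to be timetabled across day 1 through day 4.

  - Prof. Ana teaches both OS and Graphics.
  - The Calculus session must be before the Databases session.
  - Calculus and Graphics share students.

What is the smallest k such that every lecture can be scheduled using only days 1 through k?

2

The precedence chain requires at least 2 distinct days.
2 works (last occupied day: day 2): for example OS in day 1; Graphics in day 2; Calculus in day 1; Databases in day 2.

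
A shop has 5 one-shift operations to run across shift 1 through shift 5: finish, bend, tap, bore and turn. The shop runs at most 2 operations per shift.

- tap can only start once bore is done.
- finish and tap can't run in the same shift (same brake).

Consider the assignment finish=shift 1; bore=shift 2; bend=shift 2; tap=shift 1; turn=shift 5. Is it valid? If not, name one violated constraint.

tap can only start once bore is done — violated.
The shop runs at most 2 operations per shift — holds.
finish and tap can't run in the same shift (same brake) — violated.

No — it violates: finish and tap can't run in the same shift (same brake)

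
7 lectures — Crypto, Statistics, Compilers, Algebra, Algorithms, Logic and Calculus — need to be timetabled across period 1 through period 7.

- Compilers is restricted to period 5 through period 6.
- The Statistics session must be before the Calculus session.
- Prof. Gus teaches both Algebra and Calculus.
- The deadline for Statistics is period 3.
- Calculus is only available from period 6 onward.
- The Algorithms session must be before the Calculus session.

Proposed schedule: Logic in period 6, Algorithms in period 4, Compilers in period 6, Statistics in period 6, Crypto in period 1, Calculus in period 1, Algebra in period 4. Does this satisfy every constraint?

No — it violates: The Statistics session must be before the Calculus session

Calculus is only available from period 6 onward — violated.
Prof. Gus teaches both Algebra and Calculus — holds.
The Algorithms session must be before the Calculus session — violated.
Compilers is restricted to period 5 through period 6 — holds.
The deadline for Statistics is period 3 — violated.
The Statistics session must be before the Calculus session — violated.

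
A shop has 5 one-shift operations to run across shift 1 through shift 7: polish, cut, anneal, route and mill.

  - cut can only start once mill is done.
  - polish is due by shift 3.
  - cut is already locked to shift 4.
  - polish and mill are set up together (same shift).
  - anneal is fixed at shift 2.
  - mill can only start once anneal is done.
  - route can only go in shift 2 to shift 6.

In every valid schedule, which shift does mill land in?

shift 3

anneal is fixed at shift 2 and must come before mill, so mill is at least shift 3.
cut is fixed at shift 4 and must come after mill, so mill is at most shift 3.
So mill must be shift 3.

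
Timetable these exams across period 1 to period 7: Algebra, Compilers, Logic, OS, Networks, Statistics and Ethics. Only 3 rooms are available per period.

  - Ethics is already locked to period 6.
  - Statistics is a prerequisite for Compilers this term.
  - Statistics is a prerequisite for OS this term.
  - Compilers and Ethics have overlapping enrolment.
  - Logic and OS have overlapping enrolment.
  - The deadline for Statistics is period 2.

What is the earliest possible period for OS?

Precedence pushes OS to at least period 2.
OS at period 2 is achievable: Logic=period 1; Statistics=period 1; OS=period 2; Networks=period 2; Ethics=period 6; Compilers=period 2; Algebra=period 1.

period 2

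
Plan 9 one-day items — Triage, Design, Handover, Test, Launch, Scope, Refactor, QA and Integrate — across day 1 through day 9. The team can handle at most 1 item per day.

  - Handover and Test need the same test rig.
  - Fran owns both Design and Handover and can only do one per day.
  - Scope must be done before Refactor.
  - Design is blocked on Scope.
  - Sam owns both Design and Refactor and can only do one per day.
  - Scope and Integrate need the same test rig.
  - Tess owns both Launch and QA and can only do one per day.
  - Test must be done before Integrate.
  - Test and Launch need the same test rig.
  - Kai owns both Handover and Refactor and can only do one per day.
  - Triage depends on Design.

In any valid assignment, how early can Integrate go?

day 2

Precedence pushes Integrate to at least day 2.
Integrate at day 2 is achievable: QA -> day 9, Handover -> day 7, Triage -> day 5, Design -> day 4, Scope -> day 3, Test -> day 1, Launch -> day 8, Integrate -> day 2, Refactor -> day 6.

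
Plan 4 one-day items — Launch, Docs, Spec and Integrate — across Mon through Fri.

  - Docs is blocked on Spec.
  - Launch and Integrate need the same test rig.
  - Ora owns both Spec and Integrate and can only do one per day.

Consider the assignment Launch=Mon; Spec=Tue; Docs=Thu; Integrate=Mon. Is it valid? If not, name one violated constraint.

No. Launch and Integrate need the same test rig is not satisfied.

Launch and Integrate need the same test rig — violated.
Ora owns both Spec and Integrate and can only do one per day — holds.
Docs is blocked on Spec — holds.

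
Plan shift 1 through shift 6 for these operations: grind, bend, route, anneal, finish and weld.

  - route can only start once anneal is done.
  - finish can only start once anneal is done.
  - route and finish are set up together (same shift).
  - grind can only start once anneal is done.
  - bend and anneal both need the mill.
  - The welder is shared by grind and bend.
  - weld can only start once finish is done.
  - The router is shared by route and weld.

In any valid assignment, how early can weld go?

Precedence pushes weld to at least shift 3.
weld at shift 3 is achievable: grind=shift 2; anneal=shift 1; weld=shift 3; route=shift 2; bend=shift 3; finish=shift 2.

shift 3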